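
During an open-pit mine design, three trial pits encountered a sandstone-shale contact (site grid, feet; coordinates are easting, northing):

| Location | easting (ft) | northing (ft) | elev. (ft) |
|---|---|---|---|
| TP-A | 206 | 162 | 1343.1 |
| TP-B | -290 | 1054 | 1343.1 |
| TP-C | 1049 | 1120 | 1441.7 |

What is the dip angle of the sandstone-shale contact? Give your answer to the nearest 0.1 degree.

4.7°

Let the plane be z = a·easting + b·northing + c.
TP-B−TP-A: −496a + 892b = 0;  TP-C−TP-A: 843a + 958b = 98.6.
Solving gives a = 0.07167, b = 0.03985.
Gradient magnitude |∇z| = √(a² + b²) = √(0.00514 + 0.00159) = 0.08201.
True dip = arctan(0.08201) = 4.7°, dipping toward WSW (azimuth ≈ 241°).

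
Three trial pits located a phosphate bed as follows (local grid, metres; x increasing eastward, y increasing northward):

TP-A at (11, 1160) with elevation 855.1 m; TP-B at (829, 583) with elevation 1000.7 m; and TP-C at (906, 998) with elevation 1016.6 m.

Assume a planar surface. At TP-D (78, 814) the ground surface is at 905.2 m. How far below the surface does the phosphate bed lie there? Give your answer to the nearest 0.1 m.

Let the plane be z = a·x + b·y + c.
TP-B−TP-A: 818a − 577b = 145.6;  TP-C−TP-A: 895a − 162b = 161.5.
Solving gives a = 0.181293, b = 0.004676.
Then c = 855.1 − a·11 − b·1160 = 847.68.
At (78, 814): z_contact = 14.14 + 3.81 + 847.68 = 865.63 m.
Depth below ground = 905.2 − 865.63 = 39.6 m.

39.6 m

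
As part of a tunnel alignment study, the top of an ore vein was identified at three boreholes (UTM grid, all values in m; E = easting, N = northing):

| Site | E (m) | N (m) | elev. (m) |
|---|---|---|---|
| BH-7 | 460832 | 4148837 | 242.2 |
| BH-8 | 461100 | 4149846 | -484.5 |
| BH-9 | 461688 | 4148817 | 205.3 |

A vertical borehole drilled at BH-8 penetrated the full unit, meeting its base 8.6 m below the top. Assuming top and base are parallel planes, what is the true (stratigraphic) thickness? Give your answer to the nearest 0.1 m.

7.0 m

Two edge vectors: BH-7→BH-8 = (268, 1009, -726.7), BH-7→BH-9 = (856, -20, -36.9).
Normal n = (BH-7→BH-8) × (BH-7→BH-9) = (-51766.1, -612166, -869064).
So ∂z/∂E = −n_x/n_z = −0.05957 and ∂z/∂N = −n_y/n_z = −0.70440.
|∇z| = √(a²+b²) = 0.70691, so dip δ = arctan(0.70691) = 35.26°.
True thickness = vertical thickness × cos δ = 8.6 × cos 35.26° = 7.0 m.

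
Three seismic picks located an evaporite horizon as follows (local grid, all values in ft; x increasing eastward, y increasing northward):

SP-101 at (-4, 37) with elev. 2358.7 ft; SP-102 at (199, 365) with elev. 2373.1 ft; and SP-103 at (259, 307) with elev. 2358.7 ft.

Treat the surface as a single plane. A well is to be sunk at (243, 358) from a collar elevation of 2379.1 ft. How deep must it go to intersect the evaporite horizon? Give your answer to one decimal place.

Two edge vectors: SP-101→SP-102 = (203, 328, 14.4), SP-101→SP-103 = (263, 270, 0).
Normal n = (SP-101→SP-102) × (SP-101→SP-103) = (-3888, 3787.2, -31454).
So ∂z/∂x = −n_x/n_z = −0.12361 and ∂z/∂y = −n_y/n_z = 0.12040.
Intercept c from SP-101: 2358.7 − 0.49 − 4.45 = 2353.75.
At (243, 358): z_contact = −30.04 + 43.10 + 2353.75 = 2366.82 ft.
Depth below ground = 2379.1 − 2366.82 = 12.3 ft.

12.3 ft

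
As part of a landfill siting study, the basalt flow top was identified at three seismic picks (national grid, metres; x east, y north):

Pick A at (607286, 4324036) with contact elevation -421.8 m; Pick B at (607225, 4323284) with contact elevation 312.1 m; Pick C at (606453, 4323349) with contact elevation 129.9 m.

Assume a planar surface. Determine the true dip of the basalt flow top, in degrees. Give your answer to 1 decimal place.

45.0°

Two edge vectors: Pick A→Pick B = (-61, -752, 733.9), Pick A→Pick C = (-833, -687, 551.7).
Normal n = (Pick A→Pick B) × (Pick A→Pick C) = (89310.9, -577685, -584509).
So ∂z/∂x = −n_x/n_z = 0.15280 and ∂z/∂y = −n_y/n_z = −0.98833.
Gradient magnitude |∇z| = √(a² + b²) = √(0.02335 + 0.97679) = 1.00007.
True dip = arctan(1.00007) = 45.0°, dipping toward N (azimuth ≈ 351°).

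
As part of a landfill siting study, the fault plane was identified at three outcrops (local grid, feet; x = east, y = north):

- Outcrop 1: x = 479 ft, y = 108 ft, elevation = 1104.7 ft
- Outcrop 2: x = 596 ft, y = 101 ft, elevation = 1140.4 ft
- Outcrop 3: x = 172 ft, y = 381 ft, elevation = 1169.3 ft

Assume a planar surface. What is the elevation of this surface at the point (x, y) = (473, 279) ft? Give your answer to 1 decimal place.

Let the plane be z = a·x + b·y + c.
Outcrop 2−Outcrop 1: 117a − 7b = 35.7;  Outcrop 3−Outcrop 1: −307a + 273b = 64.6.
Solving gives a = 0.34232, b = 0.62158.
Then c = 1104.7 − a·479 − b·108 = 873.60.
At (473, 279): z = 161.9 + 173.4 + 873.60 = 1208.9 ft.

1208.9 ft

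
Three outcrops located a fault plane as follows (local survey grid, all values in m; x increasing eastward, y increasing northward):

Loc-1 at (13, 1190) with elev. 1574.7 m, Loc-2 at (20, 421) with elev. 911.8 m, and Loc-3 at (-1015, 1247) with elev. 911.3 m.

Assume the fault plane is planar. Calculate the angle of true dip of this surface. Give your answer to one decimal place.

48.0°

Let the plane be z = a·x + b·y + c.
Loc-2−Loc-1: 7a − 769b = −662.9;  Loc-3−Loc-1: −1028a + 57b = −663.4.
Solving gives a = 0.69348, b = 0.86834.
Gradient magnitude |∇z| = √(a² + b²) = √(0.48091 + 0.75402) = 1.11127.
True dip = arctan(1.11127) = 48.0°, dipping toward SW (azimuth ≈ 219°).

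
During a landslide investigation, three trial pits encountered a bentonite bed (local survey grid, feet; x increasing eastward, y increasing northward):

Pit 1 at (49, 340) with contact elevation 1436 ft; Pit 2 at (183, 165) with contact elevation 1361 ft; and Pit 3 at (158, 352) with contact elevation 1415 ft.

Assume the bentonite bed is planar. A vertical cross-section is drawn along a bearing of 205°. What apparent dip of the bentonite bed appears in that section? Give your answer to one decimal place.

8.1°

Let the plane be z = a·x + b·y + c.
Pit 2−Pit 1: 134a − 175b = −75;  Pit 3−Pit 1: 109a + 12b = −21.
Solving gives a = −0.22120, b = 0.25920.
Unit vector along 205° is (sin 205°, cos 205°) = (-0.4226, -0.9063).
Slope in that direction = a·(-0.4226) + b·(-0.9063) = −0.14143.
Apparent dip = arctan|0.14143| = 8.1° (true dip is 18.8°, so apparent ≤ true as expected).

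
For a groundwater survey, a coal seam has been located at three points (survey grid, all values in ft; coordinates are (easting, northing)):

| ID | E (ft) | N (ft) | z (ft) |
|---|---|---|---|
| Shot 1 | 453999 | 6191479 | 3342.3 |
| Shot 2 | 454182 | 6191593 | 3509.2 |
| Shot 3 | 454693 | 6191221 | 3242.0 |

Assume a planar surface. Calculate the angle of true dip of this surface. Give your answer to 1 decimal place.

47.5°

Two edge vectors: Shot 1→Shot 2 = (183, 114, 166.9), Shot 1→Shot 3 = (694, -258, -100.3).
Normal n = (Shot 1→Shot 2) × (Shot 1→Shot 3) = (31626, 134183.5, -126330).
So ∂z/∂E = −n_x/n_z = 0.25034 and ∂z/∂N = −n_y/n_z = 1.06217.
Gradient magnitude |∇z| = √(a² + b²) = √(0.06267 + 1.12820) = 1.09127.
True dip = arctan(1.09127) = 47.5°, dipping toward SSW (azimuth ≈ 193°).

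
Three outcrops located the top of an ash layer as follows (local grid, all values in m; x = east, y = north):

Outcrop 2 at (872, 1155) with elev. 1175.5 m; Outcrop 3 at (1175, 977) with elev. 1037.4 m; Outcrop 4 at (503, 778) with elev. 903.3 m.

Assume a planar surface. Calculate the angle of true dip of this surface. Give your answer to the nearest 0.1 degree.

Let the plane be z = a·x + b·y + c.
Outcrop 3−Outcrop 2: 303a − 178b = −138.1;  Outcrop 4−Outcrop 2: −369a − 377b = −272.2.
Solving gives a = −0.02008, b = 0.74167.
Gradient magnitude |∇z| = √(a² + b²) = √(0.00040 + 0.55007) = 0.74194.
True dip = arctan(0.74194) = 36.6°, dipping toward S (azimuth ≈ 178°).

36.6°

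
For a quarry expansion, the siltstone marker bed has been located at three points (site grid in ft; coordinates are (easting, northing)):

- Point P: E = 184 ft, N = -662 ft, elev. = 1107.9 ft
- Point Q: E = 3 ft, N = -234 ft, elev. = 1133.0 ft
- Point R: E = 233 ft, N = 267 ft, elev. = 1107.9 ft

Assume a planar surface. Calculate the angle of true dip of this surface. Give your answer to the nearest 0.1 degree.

Two edge vectors: Point P→Point Q = (-181, 428, 25.1), Point P→Point R = (49, 929, 0).
Normal n = (Point P→Point Q) × (Point P→Point R) = (-23317.9, 1229.9, -189121).
So ∂z/∂E = −n_x/n_z = −0.12330 and ∂z/∂N = −n_y/n_z = 0.00650.
Gradient magnitude |∇z| = √(a² + b²) = √(0.01520 + 0.00004) = 0.12347.
True dip = arctan(0.12347) = 7.0°, dipping toward E (azimuth ≈ 093°).

7.0°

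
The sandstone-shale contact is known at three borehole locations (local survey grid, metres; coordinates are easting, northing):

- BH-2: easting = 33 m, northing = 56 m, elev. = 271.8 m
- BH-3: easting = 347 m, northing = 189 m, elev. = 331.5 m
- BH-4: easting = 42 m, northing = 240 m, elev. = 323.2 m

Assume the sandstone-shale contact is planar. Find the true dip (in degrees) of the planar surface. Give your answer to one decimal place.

15.9°

Two edge vectors: BH-2→BH-3 = (314, 133, 59.7), BH-2→BH-4 = (9, 184, 51.4).
Normal n = (BH-2→BH-3) × (BH-2→BH-4) = (-4148.6, -15602.3, 56579).
So ∂z/∂easting = −n_x/n_z = 0.07332 and ∂z/∂northing = −n_y/n_z = 0.27576.
Gradient magnitude |∇z| = √(a² + b²) = √(0.00538 + 0.07604) = 0.28534.
True dip = arctan(0.28534) = 15.9°, dipping toward SSW (azimuth ≈ 195°).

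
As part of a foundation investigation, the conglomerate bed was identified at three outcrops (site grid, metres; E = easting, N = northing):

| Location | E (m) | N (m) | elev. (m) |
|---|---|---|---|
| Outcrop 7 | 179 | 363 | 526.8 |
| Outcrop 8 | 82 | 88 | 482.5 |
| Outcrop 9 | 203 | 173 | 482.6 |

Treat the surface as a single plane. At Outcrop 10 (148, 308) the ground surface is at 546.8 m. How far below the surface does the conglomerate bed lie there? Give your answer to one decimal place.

27.1 m

Two edge vectors: Outcrop 7→Outcrop 8 = (-97, -275, -44.3), Outcrop 7→Outcrop 9 = (24, -190, -44.2).
Normal n = (Outcrop 7→Outcrop 8) × (Outcrop 7→Outcrop 9) = (3738, -5350.6, 25030).
So ∂z/∂E = −n_x/n_z = −0.14934 and ∂z/∂N = −n_y/n_z = 0.21377.
Intercept c from Outcrop 7: 526.8 + 26.73 − 77.60 = 475.93.
At (148, 308): z_contact = −22.10 + 65.84 + 475.93 = 519.67 m.
Depth below ground = 546.8 − 519.67 = 27.1 m.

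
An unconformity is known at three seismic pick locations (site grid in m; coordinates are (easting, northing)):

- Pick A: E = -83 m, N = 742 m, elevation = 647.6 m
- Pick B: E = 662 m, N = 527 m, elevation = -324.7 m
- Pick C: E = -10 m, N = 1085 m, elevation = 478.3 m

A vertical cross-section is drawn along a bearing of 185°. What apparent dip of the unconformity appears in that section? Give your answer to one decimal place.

17.8°

Let the plane be z = a·E + b·N + c.
Pick B−Pick A: 745a − 215b = −972.3;  Pick C−Pick A: 73a + 343b = −169.3.
Solving gives a = −1.36378, b = −0.20334.
Unit vector along 185° is (sin 185°, cos 185°) = (-0.0872, -0.9962).
Slope in that direction = a·(-0.0872) + b·(-0.9962) = 0.32142.
Apparent dip = arctan|0.32142| = 17.8° (true dip is 54.0°, so apparent ≤ true as expected).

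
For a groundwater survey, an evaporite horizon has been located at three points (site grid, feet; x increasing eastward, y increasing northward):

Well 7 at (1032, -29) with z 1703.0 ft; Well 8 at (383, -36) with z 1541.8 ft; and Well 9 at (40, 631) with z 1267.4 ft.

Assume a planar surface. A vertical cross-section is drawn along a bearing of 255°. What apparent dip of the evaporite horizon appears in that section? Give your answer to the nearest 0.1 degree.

Let the plane be z = a·x + b·y + c.
Well 8−Well 7: −649a − 7b = −161.2;  Well 9−Well 7: −992a + 660b = −435.6.
Solving gives a = 0.25142, b = −0.28210.
Unit vector along 255° is (sin 255°, cos 255°) = (-0.9659, -0.2588).
Slope in that direction = a·(-0.9659) + b·(-0.2588) = −0.16984.
Apparent dip = arctan|0.16984| = 9.6° (true dip is 20.7°, so apparent ≤ true as expected).

9.6°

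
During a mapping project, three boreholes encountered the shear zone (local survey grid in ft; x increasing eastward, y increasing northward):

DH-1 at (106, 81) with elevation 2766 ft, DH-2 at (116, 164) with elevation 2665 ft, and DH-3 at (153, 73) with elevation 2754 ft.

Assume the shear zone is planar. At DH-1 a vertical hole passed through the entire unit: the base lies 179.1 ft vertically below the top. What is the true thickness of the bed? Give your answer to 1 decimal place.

112.0 ft

Let the plane be z = a·x + b·y + c.
DH-2−DH-1: 10a + 83b = −101;  DH-3−DH-1: 47a − 8b = −12.
Solving gives a = −0.45315, b = −1.16227.
|∇z| = √(a²+b²) = 1.24749, so dip δ = arctan(1.24749) = 51.28°.
True thickness = vertical thickness × cos δ = 179.1 × cos 51.28° = 112.0 ft.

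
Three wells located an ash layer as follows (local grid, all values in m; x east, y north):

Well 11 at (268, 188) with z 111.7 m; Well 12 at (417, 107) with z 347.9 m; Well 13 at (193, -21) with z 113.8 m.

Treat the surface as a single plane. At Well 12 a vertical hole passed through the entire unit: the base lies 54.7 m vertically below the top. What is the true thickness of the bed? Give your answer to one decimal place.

Let the plane be z = a·x + b·y + c.
Well 12−Well 11: 149a − 81b = 236.2;  Well 13−Well 11: −75a − 209b = 2.1.
Solving gives a = 1.32190, b = −0.48441.
|∇z| = √(a²+b²) = 1.40786, so dip δ = arctan(1.40786) = 54.61°.
True thickness = vertical thickness × cos δ = 54.7 × cos 54.61° = 31.7 m.

31.7 m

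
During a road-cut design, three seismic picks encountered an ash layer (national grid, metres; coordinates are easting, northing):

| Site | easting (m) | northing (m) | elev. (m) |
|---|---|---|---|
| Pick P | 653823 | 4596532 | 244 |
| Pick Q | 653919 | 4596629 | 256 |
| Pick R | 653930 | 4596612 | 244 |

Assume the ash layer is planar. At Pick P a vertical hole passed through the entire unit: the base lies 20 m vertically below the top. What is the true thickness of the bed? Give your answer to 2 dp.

Two edge vectors: Pick P→Pick Q = (96, 97, 12), Pick P→Pick R = (107, 80, 0).
Normal n = (Pick P→Pick Q) × (Pick P→Pick R) = (-960, 1284, -2699).
So ∂z/∂easting = −n_x/n_z = −0.35569 and ∂z/∂northing = −n_y/n_z = 0.47573.
|∇z| = √(a²+b²) = 0.59400, so dip δ = arctan(0.59400) = 30.71°.
True thickness = vertical thickness × cos δ = 20 × cos 30.71° = 17.20 m.

17.20 m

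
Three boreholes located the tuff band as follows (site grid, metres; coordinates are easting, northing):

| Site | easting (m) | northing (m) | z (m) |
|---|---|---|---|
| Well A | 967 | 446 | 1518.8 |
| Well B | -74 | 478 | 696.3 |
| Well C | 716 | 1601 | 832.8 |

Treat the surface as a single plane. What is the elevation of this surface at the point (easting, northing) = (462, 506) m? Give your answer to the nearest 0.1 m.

Two edge vectors: Well A→Well B = (-1041, 32, -822.5), Well A→Well C = (-251, 1155, -686).
Normal n = (Well A→Well B) × (Well A→Well C) = (928035.5, -507678.5, -1194323).
So ∂z/∂easting = −n_x/n_z = 0.777039 and ∂z/∂northing = −n_y/n_z = −0.425076.
Intercept c from Well A: 1518.8 − 751.40 + 189.58 = 956.99.
At (462, 506): z = 359.0 − 215.1 + 956.99 = 1100.9 m.

1100.9 m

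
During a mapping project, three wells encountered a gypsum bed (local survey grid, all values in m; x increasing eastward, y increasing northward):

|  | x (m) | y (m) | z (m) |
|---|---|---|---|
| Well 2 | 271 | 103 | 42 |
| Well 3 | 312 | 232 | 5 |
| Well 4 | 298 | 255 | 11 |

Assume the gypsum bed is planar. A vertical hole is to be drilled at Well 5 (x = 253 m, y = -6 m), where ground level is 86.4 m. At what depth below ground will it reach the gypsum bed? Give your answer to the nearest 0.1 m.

23.0 m

Let the plane be z = a·x + b·y + c.
Well 3−Well 2: 41a + 129b = −37;  Well 4−Well 2: 27a + 152b = −31.
Solving gives a = −0.59112, b = −0.09895.
Then c = 42 − a·271 − b·103 = 212.39.
At (253, -6): z_contact = −149.55 + 0.59 + 212.39 = 63.43 m.
Depth below ground = 86.4 − 63.43 = 23.0 m.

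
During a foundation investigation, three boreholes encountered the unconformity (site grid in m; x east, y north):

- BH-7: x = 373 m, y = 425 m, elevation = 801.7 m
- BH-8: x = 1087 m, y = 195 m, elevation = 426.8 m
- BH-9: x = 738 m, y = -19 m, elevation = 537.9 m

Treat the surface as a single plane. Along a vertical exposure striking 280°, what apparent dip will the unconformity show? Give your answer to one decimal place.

Let the plane be z = a·x + b·y + c.
BH-8−BH-7: 714a − 230b = −374.9;  BH-9−BH-7: 365a − 444b = −263.8.
Solving gives a = −0.45387, b = 0.22103.
Unit vector along 280° is (sin 280°, cos 280°) = (-0.9848, 0.1736).
Slope in that direction = a·(-0.9848) + b·(0.1736) = 0.48536.
Apparent dip = arctan|0.48536| = 25.9° (true dip is 26.8°, so apparent ≤ true as expected).

25.9°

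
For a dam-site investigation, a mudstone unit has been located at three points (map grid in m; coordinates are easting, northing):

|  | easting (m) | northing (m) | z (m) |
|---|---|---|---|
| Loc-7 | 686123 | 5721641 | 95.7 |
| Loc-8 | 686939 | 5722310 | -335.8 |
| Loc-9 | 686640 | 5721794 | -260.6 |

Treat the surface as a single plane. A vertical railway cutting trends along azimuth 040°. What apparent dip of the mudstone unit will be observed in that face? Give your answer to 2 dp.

14.93°

Let the plane be z = a·easting + b·northing + c.
Loc-8−Loc-7: 816a + 669b = −431.5;  Loc-9−Loc-7: 517a + 153b = −356.3.
Solving gives a = −0.77975, b = 0.30610.
Unit vector along 040° is (sin 40°, cos 40°) = (0.6428, 0.7660).
Slope in that direction = a·(0.6428) + b·(0.7660) = −0.26673.
Apparent dip = arctan|0.26673| = 14.93° (true dip is 40.0°, so apparent ≤ true as expected).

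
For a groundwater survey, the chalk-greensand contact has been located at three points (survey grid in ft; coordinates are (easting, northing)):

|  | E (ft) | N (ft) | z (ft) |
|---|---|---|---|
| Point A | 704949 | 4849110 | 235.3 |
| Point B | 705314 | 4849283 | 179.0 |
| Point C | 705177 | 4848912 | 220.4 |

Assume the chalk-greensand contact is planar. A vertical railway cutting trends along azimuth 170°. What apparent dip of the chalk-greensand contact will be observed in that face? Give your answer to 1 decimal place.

Two edge vectors: Point A→Point B = (365, 173, -56.3), Point A→Point C = (228, -198, -14.9).
Normal n = (Point A→Point B) × (Point A→Point C) = (-13725.1, -7397.9, -111714).
So ∂z/∂E = −n_x/n_z = −0.12286 and ∂z/∂N = −n_y/n_z = −0.06622.
Unit vector along 170° is (sin 170°, cos 170°) = (0.1736, -0.9848).
Slope in that direction = a·(0.1736) + b·(-0.9848) = 0.04388.
Apparent dip = arctan|0.04388| = 2.5° (true dip is 7.9°, so apparent ≤ true as expected).

2.5°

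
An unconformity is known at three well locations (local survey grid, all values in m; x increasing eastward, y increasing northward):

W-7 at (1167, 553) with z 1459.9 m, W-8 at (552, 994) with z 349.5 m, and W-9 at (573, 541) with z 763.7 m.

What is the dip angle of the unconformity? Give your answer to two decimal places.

55.72°

Two edge vectors: W-7→W-8 = (-615, 441, -1110.4), W-7→W-9 = (-594, -12, -696.2).
Normal n = (W-7→W-8) × (W-7→W-9) = (-320349, 231414.6, 269334).
So ∂z/∂x = −n_x/n_z = 1.18941 and ∂z/∂y = −n_y/n_z = −0.85921.
Gradient magnitude |∇z| = √(a² + b²) = √(1.41470 + 0.73824) = 1.46729.
True dip = arctan(1.46729) = 55.72°, dipping toward NW (azimuth ≈ 306°).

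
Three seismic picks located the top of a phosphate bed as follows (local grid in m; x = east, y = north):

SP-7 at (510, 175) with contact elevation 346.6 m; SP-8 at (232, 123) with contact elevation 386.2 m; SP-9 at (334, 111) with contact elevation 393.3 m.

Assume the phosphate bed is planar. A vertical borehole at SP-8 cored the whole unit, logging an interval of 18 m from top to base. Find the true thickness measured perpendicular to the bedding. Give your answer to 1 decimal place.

14.8 m

Let the plane be z = a·x + b·y + c.
SP-8−SP-7: −278a − 52b = 39.6;  SP-9−SP-7: −176a − 64b = 46.7.
Solving gives a = −0.01227, b = −0.69595.
|∇z| = √(a²+b²) = 0.69606, so dip δ = arctan(0.69606) = 34.84°.
True thickness = vertical thickness × cos δ = 18 × cos 34.84° = 14.8 m.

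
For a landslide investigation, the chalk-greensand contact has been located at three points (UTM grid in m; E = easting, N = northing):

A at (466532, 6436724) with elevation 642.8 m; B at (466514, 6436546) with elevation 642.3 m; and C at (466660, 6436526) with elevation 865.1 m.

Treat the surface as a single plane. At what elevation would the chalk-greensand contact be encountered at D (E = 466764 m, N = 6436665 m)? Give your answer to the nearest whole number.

1001 m

Two edge vectors: A→B = (-18, -178, -0.5), A→C = (128, -198, 222.3).
Normal n = (A→B) × (A→C) = (-39668.4, 3937.4, 26348).
So ∂z/∂E = −n_x/n_z = 1.50555640 and ∂z/∂N = −n_y/n_z = −0.14943829.
Intercept c from A: 642.8 − 702390.24 + 961893.01 = 260145.57.
At (466764, 6436665): z = 702739.5 − 961884.2 + 260145.57 = 1000.9 m.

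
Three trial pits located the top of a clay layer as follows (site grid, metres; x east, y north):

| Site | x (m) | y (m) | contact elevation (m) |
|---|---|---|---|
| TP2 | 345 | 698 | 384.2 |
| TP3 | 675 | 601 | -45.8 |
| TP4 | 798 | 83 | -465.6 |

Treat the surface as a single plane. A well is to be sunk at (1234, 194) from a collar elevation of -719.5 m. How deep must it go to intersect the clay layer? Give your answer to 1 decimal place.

Two edge vectors: TP2→TP3 = (330, -97, -430), TP2→TP4 = (453, -615, -849.8).
Normal n = (TP2→TP3) × (TP2→TP4) = (-182019.4, 85644, -159009).
So ∂z/∂x = −n_x/n_z = −1.144711 and ∂z/∂y = −n_y/n_z = 0.538611.
Intercept c from TP2: 384.2 + 394.93 − 375.95 = 403.17.
At (1234, 194): z_contact = −1412.57 + 104.49 + 403.17 = -904.91 m.
Depth below ground = -719.5 − (-904.91) = 185.4 m.

185.4 m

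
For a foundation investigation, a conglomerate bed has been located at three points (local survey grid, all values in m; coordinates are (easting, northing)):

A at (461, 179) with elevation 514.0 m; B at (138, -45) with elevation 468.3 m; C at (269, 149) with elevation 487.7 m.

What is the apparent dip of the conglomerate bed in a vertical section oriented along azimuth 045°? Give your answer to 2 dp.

5.82°

Let the plane be z = a·E + b·N + c.
B−A: −323a − 224b = −45.7;  C−A: −192a − 30b = −26.3.
Solving gives a = 0.13567, b = 0.00839.
Unit vector along 045° is (sin 45°, cos 45°) = (0.7071, 0.7071).
Slope in that direction = a·(0.7071) + b·(0.7071) = 0.10186.
Apparent dip = arctan|0.10186| = 5.82° (true dip is 7.7°, so apparent ≤ true as expected).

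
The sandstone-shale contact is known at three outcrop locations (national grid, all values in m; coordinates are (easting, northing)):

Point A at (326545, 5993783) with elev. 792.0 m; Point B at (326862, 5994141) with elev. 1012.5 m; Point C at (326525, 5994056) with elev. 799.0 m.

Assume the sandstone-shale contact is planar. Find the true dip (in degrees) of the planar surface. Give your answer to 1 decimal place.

31.8°

Two edge vectors: Point A→Point B = (317, 358, 220.5), Point A→Point C = (-20, 273, 7).
Normal n = (Point A→Point B) × (Point A→Point C) = (-57690.5, -6629, 93701).
So ∂z/∂E = −n_x/n_z = 0.61569 and ∂z/∂N = −n_y/n_z = 0.07075.
Gradient magnitude |∇z| = √(a² + b²) = √(0.37907 + 0.00501) = 0.61974.
True dip = arctan(0.61974) = 31.8°, dipping toward W (azimuth ≈ 263°).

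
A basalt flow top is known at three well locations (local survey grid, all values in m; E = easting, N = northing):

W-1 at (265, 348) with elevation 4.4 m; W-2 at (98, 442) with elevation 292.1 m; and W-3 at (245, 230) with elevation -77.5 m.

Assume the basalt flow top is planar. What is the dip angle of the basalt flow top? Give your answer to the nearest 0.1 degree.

56.5°

Two edge vectors: W-1→W-2 = (-167, 94, 287.7), W-1→W-3 = (-20, -118, -81.9).
Normal n = (W-1→W-2) × (W-1→W-3) = (26250, -19431.3, 21586).
So ∂z/∂E = −n_x/n_z = −1.21607 and ∂z/∂N = −n_y/n_z = 0.90018.
Gradient magnitude |∇z| = √(a² + b²) = √(1.47882 + 0.81033) = 1.51299.
True dip = arctan(1.51299) = 56.5°, dipping toward SE (azimuth ≈ 127°).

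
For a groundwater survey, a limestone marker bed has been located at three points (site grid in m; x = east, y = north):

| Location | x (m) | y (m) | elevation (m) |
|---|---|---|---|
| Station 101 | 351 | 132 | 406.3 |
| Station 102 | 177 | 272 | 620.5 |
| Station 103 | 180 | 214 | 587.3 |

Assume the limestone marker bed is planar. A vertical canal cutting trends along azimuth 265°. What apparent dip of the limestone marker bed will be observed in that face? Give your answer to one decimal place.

37.0°

Two edge vectors: Station 101→Station 102 = (-174, 140, 214.2), Station 101→Station 103 = (-171, 82, 181).
Normal n = (Station 101→Station 102) × (Station 101→Station 103) = (7775.6, -5134.2, 9672).
So ∂z/∂x = −n_x/n_z = −0.80393 and ∂z/∂y = −n_y/n_z = 0.53083.
Unit vector along 265° is (sin 265°, cos 265°) = (-0.9962, -0.0872).
Slope in that direction = a·(-0.9962) + b·(-0.0872) = 0.75460.
Apparent dip = arctan|0.75460| = 37.0° (true dip is 43.9°, so apparent ≤ true as expected).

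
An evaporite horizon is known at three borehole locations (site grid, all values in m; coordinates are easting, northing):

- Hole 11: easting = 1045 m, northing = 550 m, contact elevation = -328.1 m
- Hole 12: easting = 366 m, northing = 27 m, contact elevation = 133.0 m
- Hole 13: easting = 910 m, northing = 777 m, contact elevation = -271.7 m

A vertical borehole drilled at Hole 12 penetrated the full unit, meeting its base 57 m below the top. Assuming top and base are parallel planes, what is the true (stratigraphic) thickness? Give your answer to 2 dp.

Two edge vectors: Hole 11→Hole 12 = (-679, -523, 461.1), Hole 11→Hole 13 = (-135, 227, 56.4).
Normal n = (Hole 11→Hole 12) × (Hole 11→Hole 13) = (-134166.9, -23952.9, -224738).
So ∂z/∂easting = −n_x/n_z = −0.59699 and ∂z/∂northing = −n_y/n_z = −0.10658.
|∇z| = √(a²+b²) = 0.60643, so dip δ = arctan(0.60643) = 31.23°.
True thickness = vertical thickness × cos δ = 57 × cos 31.23° = 48.74 m.

48.74 m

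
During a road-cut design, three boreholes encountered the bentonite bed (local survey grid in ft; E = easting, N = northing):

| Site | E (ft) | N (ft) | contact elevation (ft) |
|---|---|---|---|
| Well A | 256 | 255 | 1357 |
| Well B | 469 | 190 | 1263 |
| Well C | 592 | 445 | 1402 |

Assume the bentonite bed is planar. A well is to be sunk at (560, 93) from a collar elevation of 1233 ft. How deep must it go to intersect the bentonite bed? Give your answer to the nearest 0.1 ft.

55.9 ft

Two edge vectors: Well A→Well B = (213, -65, -94), Well A→Well C = (336, 190, 45).
Normal n = (Well A→Well B) × (Well A→Well C) = (14935, -41169, 62310).
So ∂z/∂E = −n_x/n_z = −0.23969 and ∂z/∂N = −n_y/n_z = 0.66071.
Intercept c from Well A: 1357 + 61.36 − 168.48 = 1249.88.
At (560, 93): z_contact = −134.23 + 61.45 + 1249.88 = 1177.10 ft.
Depth below ground = 1233 − 1177.10 = 55.9 ft.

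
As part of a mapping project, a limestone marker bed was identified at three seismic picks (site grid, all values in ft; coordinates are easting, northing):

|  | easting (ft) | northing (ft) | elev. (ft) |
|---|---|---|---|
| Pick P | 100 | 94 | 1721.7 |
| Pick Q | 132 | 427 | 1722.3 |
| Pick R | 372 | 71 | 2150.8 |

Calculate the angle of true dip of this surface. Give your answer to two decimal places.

57.54°

Two edge vectors: Pick P→Pick Q = (32, 333, 0.6), Pick P→Pick R = (272, -23, 429.1).
Normal n = (Pick P→Pick Q) × (Pick P→Pick R) = (142904.1, -13568, -91312).
So ∂z/∂easting = −n_x/n_z = 1.56501 and ∂z/∂northing = −n_y/n_z = −0.14859.
Gradient magnitude |∇z| = √(a² + b²) = √(2.44925 + 0.02208) = 1.57205.
True dip = arctan(1.57205) = 57.54°, dipping toward W (azimuth ≈ 275°).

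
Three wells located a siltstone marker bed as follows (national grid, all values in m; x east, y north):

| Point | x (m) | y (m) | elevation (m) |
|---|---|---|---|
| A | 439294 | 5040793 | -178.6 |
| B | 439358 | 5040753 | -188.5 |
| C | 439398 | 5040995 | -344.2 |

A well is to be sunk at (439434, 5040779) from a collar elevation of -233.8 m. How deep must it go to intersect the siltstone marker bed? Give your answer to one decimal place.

Let the plane be z = a·x + b·y + c.
B−A: 64a − 40b = −9.9;  C−A: 104a + 202b = −165.6.
Solving gives a = −0.504669944, b = −0.559971910.
Then c = -178.6 − a·439294 − b·5040793 = 3044222.36.
At (439434, 5040779): z_contact = −221769.13 − 2822694.65 + 3044222.36 = -241.41 m.
Depth below ground = -233.8 − (-241.41) = 7.6 m.

7.6 m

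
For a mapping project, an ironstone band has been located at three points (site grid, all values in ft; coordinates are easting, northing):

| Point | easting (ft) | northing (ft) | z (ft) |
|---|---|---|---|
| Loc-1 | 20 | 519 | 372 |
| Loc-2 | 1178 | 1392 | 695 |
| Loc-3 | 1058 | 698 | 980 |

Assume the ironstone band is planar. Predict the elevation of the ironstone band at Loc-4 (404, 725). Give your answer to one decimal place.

Two edge vectors: Loc-1→Loc-2 = (1158, 873, 323), Loc-1→Loc-3 = (1038, 179, 608).
Normal n = (Loc-1→Loc-2) × (Loc-1→Loc-3) = (472967, -368790, -698892).
So ∂z/∂easting = −n_x/n_z = 0.676738 and ∂z/∂northing = −n_y/n_z = −0.527678.
Intercept c from Loc-1: 372 − 13.53 + 273.86 = 632.33.
At (404, 725): z = 273.4 − 382.6 + 632.33 = 523.2 ft.

523.2 ft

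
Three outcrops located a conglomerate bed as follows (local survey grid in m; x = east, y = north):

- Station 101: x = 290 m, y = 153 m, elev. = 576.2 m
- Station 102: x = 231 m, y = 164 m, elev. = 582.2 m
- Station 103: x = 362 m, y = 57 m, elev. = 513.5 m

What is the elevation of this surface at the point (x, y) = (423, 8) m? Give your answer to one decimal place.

Let the plane be z = a·x + b·y + c.
Station 102−Station 101: −59a + 11b = 6;  Station 103−Station 101: 72a − 96b = −62.7.
Solving gives a = 0.02334, b = 0.67063.
Then c = 576.2 − a·290 − b·153 = 466.83.
At (423, 8): z = 9.9 + 5.4 + 466.83 = 482.1 m.

482.1 m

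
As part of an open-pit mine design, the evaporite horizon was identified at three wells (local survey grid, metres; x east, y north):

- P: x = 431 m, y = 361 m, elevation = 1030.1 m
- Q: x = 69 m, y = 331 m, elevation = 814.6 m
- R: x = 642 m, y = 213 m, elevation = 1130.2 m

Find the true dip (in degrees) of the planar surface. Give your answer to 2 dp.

Two edge vectors: P→Q = (-362, -30, -215.5), P→R = (211, -148, 100.1).
Normal n = (P→Q) × (P→R) = (-34897, -9234.3, 59906).
So ∂z/∂x = −n_x/n_z = 0.58253 and ∂z/∂y = −n_y/n_z = 0.15415.
Gradient magnitude |∇z| = √(a² + b²) = √(0.33934 + 0.02376) = 0.60258.
True dip = arctan(0.60258) = 31.07°, dipping toward WSW (azimuth ≈ 255°).

31.07°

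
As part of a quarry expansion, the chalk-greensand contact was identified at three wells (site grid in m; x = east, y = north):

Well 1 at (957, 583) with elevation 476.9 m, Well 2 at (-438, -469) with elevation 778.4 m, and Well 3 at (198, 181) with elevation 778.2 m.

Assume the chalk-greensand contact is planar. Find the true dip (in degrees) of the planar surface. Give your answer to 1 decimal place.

Let the plane be z = a·x + b·y + c.
Well 2−Well 1: −1395a − 1052b = 301.5;  Well 3−Well 1: −759a − 402b = 301.3.
Solving gives a = −0.82365, b = 0.80561.
Gradient magnitude |∇z| = √(a² + b²) = √(0.67841 + 0.64900) = 1.15213.
True dip = arctan(1.15213) = 49.0°, dipping toward SE (azimuth ≈ 134°).

49.0°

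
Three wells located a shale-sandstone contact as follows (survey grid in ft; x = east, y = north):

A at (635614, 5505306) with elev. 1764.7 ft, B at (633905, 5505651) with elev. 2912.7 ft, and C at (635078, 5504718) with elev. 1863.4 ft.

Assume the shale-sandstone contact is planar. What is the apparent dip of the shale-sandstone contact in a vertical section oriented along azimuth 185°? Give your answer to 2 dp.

Two edge vectors: A→B = (-1709, 345, 1148), A→C = (-536, -588, 98.7).
Normal n = (A→B) × (A→C) = (709075.5, -446649.7, 1189812).
So ∂z/∂x = −n_x/n_z = −0.59596 and ∂z/∂y = −n_y/n_z = 0.37540.
Unit vector along 185° is (sin 185°, cos 185°) = (-0.0872, -0.9962).
Slope in that direction = a·(-0.0872) + b·(-0.9962) = −0.32203.
Apparent dip = arctan|0.32203| = 17.85° (true dip is 35.2°, so apparent ≤ true as expected).

17.85°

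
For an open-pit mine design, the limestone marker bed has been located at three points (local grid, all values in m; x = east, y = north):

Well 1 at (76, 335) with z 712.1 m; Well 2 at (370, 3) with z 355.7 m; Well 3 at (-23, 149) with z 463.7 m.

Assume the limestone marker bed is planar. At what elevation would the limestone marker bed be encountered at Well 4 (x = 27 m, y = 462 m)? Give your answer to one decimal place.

860.2 m

Two edge vectors: Well 1→Well 2 = (294, -332, -356.4), Well 1→Well 3 = (-99, -186, -248.4).
Normal n = (Well 1→Well 2) × (Well 1→Well 3) = (16178.4, 108313.2, -87552).
So ∂z/∂x = −n_x/n_z = 0.18479 and ∂z/∂y = −n_y/n_z = 1.23713.
Intercept c from Well 1: 712.1 − 14.04 − 414.44 = 283.62.
At (27, 462): z = 5.0 + 571.6 + 283.62 = 860.2 m.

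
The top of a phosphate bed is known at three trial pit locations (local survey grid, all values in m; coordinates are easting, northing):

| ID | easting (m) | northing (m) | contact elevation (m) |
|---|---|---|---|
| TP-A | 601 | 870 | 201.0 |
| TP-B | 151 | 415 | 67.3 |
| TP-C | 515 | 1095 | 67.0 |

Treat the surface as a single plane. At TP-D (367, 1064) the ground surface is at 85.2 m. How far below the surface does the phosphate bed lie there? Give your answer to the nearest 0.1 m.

Two edge vectors: TP-A→TP-B = (-450, -455, -133.7), TP-A→TP-C = (-86, 225, -134).
Normal n = (TP-A→TP-B) × (TP-A→TP-C) = (91052.5, -48801.8, -140380).
So ∂z/∂easting = −n_x/n_z = 0.648614 and ∂z/∂northing = −n_y/n_z = −0.347641.
Intercept c from TP-A: 201 − 389.82 + 302.45 = 113.63.
At (367, 1064): z_contact = 238.04 − 369.89 + 113.63 = -18.22 m.
Depth below ground = 85.2 − (-18.22) = 103.4 m.

103.4 m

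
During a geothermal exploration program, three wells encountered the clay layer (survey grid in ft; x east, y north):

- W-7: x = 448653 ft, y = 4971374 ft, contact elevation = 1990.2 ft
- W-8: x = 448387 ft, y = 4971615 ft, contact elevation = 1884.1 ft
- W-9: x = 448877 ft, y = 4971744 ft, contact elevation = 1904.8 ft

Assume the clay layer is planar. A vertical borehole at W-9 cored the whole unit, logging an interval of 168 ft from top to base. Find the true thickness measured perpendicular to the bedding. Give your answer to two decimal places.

Two edge vectors: W-7→W-8 = (-266, 241, -106.1), W-7→W-9 = (224, 370, -85.4).
Normal n = (W-7→W-8) × (W-7→W-9) = (18675.6, -46482.8, -152404).
So ∂z/∂x = −n_x/n_z = 0.12254 and ∂z/∂y = −n_y/n_z = −0.30500.
|∇z| = √(a²+b²) = 0.32869, so dip δ = arctan(0.32869) = 18.20°.
True thickness = vertical thickness × cos δ = 168 × cos 18.20° = 159.60 ft.

159.60 ft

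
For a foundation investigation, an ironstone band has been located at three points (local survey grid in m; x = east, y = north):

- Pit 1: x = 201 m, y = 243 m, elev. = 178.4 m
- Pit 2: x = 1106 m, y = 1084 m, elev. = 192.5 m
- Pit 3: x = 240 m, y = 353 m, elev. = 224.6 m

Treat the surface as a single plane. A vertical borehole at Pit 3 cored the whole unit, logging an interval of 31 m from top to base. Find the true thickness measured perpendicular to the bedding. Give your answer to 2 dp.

23.82 m

Two edge vectors: Pit 1→Pit 2 = (905, 841, 14.1), Pit 1→Pit 3 = (39, 110, 46.2).
Normal n = (Pit 1→Pit 2) × (Pit 1→Pit 3) = (37303.2, -41261.1, 66751).
So ∂z/∂x = −n_x/n_z = −0.55884 and ∂z/∂y = −n_y/n_z = 0.61813.
|∇z| = √(a²+b²) = 0.83330, so dip δ = arctan(0.83330) = 39.80°.
True thickness = vertical thickness × cos δ = 31 × cos 39.80° = 23.82 m.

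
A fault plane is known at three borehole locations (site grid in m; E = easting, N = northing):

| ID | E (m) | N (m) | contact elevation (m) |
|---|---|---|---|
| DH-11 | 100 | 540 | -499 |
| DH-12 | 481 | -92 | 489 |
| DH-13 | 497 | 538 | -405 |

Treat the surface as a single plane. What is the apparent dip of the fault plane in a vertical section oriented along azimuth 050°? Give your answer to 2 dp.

Let the plane be z = a·E + b·N + c.
DH-12−DH-11: 381a − 632b = 988;  DH-13−DH-11: 397a − 2b = 94.
Solving gives a = 0.22960, b = −1.42488.
Unit vector along 050° is (sin 50°, cos 50°) = (0.7660, 0.6428).
Slope in that direction = a·(0.7660) + b·(0.6428) = −0.74001.
Apparent dip = arctan|0.74001| = 36.50° (true dip is 55.3°, so apparent ≤ true as expected).

36.50°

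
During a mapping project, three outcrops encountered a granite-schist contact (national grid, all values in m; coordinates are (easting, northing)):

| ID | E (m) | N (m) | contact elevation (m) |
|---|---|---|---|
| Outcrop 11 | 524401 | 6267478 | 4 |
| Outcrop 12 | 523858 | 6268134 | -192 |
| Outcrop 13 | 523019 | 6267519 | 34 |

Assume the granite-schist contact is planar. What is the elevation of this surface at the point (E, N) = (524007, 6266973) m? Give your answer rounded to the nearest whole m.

180 m

Let the plane be z = a·E + b·N + c.
Outcrop 12−Outcrop 11: −543a + 656b = −196;  Outcrop 13−Outcrop 11: −1382a + 41b = 30.
Solving gives a = −0.03134128, b = −0.32472304.
Then c = 4 − a·524401 − b·6267478 = 2051633.90.
At (524007, 6266973): z = −16423.0 − 2035030.5 + 2051633.90 = 180.3 m.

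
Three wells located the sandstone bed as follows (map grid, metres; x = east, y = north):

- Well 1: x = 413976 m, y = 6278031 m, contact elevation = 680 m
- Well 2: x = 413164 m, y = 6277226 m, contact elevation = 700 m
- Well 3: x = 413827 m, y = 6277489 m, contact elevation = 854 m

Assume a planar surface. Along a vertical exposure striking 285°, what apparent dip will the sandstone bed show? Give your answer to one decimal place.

Two edge vectors: Well 1→Well 2 = (-812, -805, 20), Well 1→Well 3 = (-149, -542, 174).
Normal n = (Well 1→Well 2) × (Well 1→Well 3) = (-129230, 138308, 320159).
So ∂z/∂x = −n_x/n_z = 0.40364 and ∂z/∂y = −n_y/n_z = −0.43200.
Unit vector along 285° is (sin 285°, cos 285°) = (-0.9659, 0.2588).
Slope in that direction = a·(-0.9659) + b·(0.2588) = −0.50170.
Apparent dip = arctan|0.50170| = 26.6° (true dip is 30.6°, so apparent ≤ true as expected).

26.6°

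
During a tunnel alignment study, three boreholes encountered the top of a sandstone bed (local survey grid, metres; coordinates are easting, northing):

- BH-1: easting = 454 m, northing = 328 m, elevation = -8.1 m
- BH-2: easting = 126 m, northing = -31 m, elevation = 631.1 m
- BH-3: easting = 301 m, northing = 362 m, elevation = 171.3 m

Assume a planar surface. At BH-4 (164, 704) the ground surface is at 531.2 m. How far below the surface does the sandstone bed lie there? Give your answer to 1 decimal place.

382.9 m

Let the plane be z = a·easting + b·northing + c.
BH-2−BH-1: −328a − 359b = 639.2;  BH-3−BH-1: −153a + 34b = 179.4.
Solving gives a = −1.30355, b = −0.58951.
Then c = -8.1 − a·454 − b·328 = 777.07.
At (164, 704): z_contact = −213.78 − 415.02 + 777.07 = 148.27 m.
Depth below ground = 531.2 − 148.27 = 382.9 m.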